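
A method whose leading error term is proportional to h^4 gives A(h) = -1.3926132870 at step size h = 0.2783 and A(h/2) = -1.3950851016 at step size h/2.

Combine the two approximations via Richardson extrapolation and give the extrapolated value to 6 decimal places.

r = 4, so 2^r = 16.
Weighted: (-22.3213616256) − (-1.3926132870) = -20.9287483386
Denominator 16 − 1 = 15.
So the Richardson estimate is -1.3952498892.
Shift from A(h/2): −0.0001647876.

-1.395250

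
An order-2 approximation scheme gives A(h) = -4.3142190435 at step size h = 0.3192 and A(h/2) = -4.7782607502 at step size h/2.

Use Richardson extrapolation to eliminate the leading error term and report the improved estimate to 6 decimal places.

Leading term ∝ h^2; use weight 4 = 2^2.
4×(-4.7782607502) = -19.1130430008; (-19.1130430008) − (-4.3142190435) = -14.7988239573
Denominator 4 − 1 = 3.
Extrapolated: (-14.7988239573) / 3 = -4.9329413191

-4.932941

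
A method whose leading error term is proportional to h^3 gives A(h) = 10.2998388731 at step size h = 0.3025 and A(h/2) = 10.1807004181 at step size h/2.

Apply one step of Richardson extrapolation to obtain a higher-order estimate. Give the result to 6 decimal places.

Error is O(h^3); halving h shrinks it by 2^3 = 8.
8*10.1807004181 = 81.4456033448; 81.4456033448 − 10.2998388731 = 71.1457644717
Extrapolated: 71.1457644717 / 7 = 10.1636806388
Correction |R − A(h/2)| = 1.702e-02; gap |A(h/2) − A(h)| = 1.191e-01.

10.163681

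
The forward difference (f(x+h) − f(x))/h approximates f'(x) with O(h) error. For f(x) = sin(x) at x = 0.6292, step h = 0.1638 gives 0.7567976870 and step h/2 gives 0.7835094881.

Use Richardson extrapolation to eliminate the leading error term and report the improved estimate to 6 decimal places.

r = 1: numerator weight 2, denominator 1.
2^1·A(h/2) = 1.5670189762; minus A(h) gives 0.8102212892.
Denominator 2 − 1 = 1.
Result: 0.8102212892

0.810221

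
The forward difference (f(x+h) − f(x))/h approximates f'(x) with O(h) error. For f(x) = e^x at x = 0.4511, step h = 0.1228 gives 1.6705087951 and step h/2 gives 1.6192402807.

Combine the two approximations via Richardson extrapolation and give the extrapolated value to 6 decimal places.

1.567972

r = 1: numerator weight 2, denominator 1.
A(h/2) − A(h) = 1.6192402807 − 1.6705087951 = -0.0512685144
Divide by 2^1 − 1 = 1: (-0.0512685144)/1 = -0.0512685144
R = A(h/2) + (A(h/2) − A(h))/1 = 1.6192402807 − 0.0512685144 = 1.5679717663
Shift from A(h/2): −0.0512685144.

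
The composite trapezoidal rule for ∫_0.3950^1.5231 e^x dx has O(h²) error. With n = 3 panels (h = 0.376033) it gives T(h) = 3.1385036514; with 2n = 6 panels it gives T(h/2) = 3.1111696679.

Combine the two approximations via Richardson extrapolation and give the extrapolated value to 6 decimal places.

With r = 2 the leading error scales as h^2, so the weight is 2^2 = 4.
Difference of the inputs: 3.1111696679 − 3.1385036514 = -0.0273339835
Correction (A(h/2) − A(h))/(4 − 1) = (-0.0273339835)/3 = -0.0091113278
R = 3.1111696679 − 0.0091113278 = 3.1020583401
Gap between inputs: 2.733e-02; correction applied: −0.0091113278.

3.102058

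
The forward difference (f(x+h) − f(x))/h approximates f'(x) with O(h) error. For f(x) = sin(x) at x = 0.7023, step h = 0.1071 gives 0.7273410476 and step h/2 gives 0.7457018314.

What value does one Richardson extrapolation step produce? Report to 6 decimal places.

0.764063

Order 1 gives 2^r = 2 and 2^r − 1 = 1.
2×0.7457018314 − 0.7273410476 = 0.7640626152
R = 0.7640626152/1 = 0.7640626152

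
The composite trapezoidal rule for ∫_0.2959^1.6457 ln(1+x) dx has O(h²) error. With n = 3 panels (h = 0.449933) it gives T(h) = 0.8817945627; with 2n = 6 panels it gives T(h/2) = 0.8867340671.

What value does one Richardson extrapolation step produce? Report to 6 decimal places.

0.888381

Leading term ∝ h^2; use weight 4 = 2^2.
A(h/2) − A(h) = 0.8867340671 − 0.8817945627 = 0.0049395044
Divide by 2^2 − 1 = 3: 0.0049395044/3 = 0.0016465015
R = 0.8867340671 + 0.0016465015 = 0.8883805686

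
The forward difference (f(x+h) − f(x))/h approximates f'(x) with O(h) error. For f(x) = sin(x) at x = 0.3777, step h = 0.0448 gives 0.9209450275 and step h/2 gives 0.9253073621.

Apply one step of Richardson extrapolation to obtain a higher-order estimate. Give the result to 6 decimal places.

0.929670

r = 1: numerator weight 2, denominator 1.
2*0.9253073621 = 1.8506147242; 1.8506147242 − 0.9209450275 = 0.9296696967
Divide by 2^1 − 1 = 1.
(2*0.9253073621 − 0.9209450275)/(2 − 1) = 0.9296696967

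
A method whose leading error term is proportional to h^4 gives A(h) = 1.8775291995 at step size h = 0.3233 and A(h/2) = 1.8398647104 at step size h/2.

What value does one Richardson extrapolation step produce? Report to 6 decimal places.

Method order is 4; weight 2^4 = 16.
16×1.8398647104 = 29.4378353664; 29.4378353664 − 1.8775291995 = 27.5603061669
27.5603061669 ÷ 15 = 1.8373537445

1.837354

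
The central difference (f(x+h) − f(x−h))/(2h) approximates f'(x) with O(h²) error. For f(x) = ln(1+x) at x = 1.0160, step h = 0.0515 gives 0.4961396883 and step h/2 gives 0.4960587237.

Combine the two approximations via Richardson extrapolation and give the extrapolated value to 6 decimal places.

r = 2: numerator weight 4, denominator 3.
4 × 0.4960587237 = 1.9842348948; 1.9842348948 − 0.4961396883 = 1.4880952065
Denominator 4 − 1 = 3.
Result: 0.4960317355
Shift from A(h/2): −0.0000269882.

0.496032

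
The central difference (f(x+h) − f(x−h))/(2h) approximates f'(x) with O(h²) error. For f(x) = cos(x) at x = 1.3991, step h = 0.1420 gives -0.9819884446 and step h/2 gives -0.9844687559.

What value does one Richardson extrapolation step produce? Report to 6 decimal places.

Error is O(h^2); halving h shrinks it by 2^2 = 4.
Numerator 4*A(h/2) − A(h) = 4*(-0.9844687559) − (-0.9819884446) = -2.9558865790
Divide by 2^2 − 1 = 3.
So the Richardson estimate is -0.9852955263.

-0.985296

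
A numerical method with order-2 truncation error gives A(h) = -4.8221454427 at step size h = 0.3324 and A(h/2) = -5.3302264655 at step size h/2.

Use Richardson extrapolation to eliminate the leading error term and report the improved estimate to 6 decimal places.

-5.499587

The method has order 2: 2^2 = 4.
Numerator 4·A(h/2) − A(h) = 4·(-5.3302264655) − (-4.8221454427) = -16.4987604193
(4·(-5.3302264655) − (-4.8221454427))/(4 − 1) = -5.4995868064
Correction |R − A(h/2)| = 1.694e-01; gap |A(h/2) − A(h)| = 5.081e-01.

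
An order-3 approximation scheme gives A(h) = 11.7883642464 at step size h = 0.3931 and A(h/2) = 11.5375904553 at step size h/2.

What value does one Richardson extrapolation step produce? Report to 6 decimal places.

r = 3: numerator weight 8, denominator 7.
8 × 11.5375904553 = 92.3007236424; 92.3007236424 − 11.7883642464 = 80.5123593960
Divide by 2^3 − 1 = 7.
Extrapolated: 80.5123593960 / 7 = 11.5017656280

11.501766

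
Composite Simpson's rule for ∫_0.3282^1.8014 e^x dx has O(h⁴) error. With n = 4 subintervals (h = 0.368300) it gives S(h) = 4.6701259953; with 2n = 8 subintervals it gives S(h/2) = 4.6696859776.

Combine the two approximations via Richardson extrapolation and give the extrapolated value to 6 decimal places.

With r = 4 the leading error scales as h^4, so the weight is 2^4 = 16.
16·4.6696859776 = 74.7149756416; 74.7149756416 − 4.6701259953 = 70.0448496463
Divide by 2^4 − 1 = 15.
Extrapolated: 70.0448496463 / 15 = 4.6696566431

4.669657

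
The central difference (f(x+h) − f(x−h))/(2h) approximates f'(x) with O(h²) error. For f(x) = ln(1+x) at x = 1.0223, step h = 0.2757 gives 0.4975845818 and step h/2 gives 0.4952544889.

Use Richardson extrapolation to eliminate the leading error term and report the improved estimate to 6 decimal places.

0.494478

r = 2: numerator weight 4, denominator 3.
4·0.4952544889 − 0.4975845818 = 1.4834333738
Divide by 2^2 − 1 = 3.
Extrapolated: 1.4834333738 / 3 = 0.4944777913
Shift from A(h/2): −0.0007766976.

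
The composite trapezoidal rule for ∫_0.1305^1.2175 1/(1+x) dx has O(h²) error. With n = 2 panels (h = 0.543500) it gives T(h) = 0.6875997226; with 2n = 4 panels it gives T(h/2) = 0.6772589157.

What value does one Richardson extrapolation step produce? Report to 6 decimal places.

0.673812

Error is O(h^2); halving h shrinks it by 2^2 = 4.
Numerator 4*A(h/2) − A(h) = 4*0.6772589157 − 0.6875997226 = 2.0214359402
Extrapolated: 2.0214359402 / 3 = 0.6738119801
Gap between inputs: 1.034e-02; correction applied: −0.0034469356.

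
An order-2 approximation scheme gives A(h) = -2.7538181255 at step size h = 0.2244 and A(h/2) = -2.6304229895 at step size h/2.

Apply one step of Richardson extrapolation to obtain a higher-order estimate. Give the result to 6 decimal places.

-2.589291

Leading term ∝ h^2; use weight 4 = 2^2.
Weighted: (-10.5216919580) − (-2.7538181255) = -7.7678738325
(-7.7678738325) ÷ 3 = -2.5892912775
Correction |R − A(h/2)| = 4.113e-02; gap |A(h/2) − A(h)| = 1.234e-01.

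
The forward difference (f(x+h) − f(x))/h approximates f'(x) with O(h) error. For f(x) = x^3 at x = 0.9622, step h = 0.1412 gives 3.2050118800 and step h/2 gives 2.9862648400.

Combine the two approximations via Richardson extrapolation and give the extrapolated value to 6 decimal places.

2.767518

Error is O(h^1); halving h shrinks it by 2^1 = 2.
2^1×A(h/2) = 5.9725296800; minus A(h) gives 2.7675178000.
R = 2.7675178000/1 = 2.7675178000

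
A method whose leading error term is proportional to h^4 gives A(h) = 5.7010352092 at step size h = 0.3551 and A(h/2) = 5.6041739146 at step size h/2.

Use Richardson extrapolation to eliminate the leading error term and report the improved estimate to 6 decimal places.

5.597716

Order 4 gives 2^r = 16 and 2^r − 1 = 15.
Top: 16(5.6041739146) − (5.7010352092) = 83.9657474244
83.9657474244 ÷ 15 = 5.5977164950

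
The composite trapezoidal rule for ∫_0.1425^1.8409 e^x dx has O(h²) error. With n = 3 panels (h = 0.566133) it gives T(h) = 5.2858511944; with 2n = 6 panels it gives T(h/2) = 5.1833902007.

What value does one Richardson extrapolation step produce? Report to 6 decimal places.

5.149237

The method has order 2: 2^2 = 4.
4*5.1833902007 − 5.2858511944 = 15.4477096084
(4*5.1833902007 − 5.2858511944)/(4 − 1) = 5.1492365361
Gap between inputs: 1.025e-01; correction applied: −0.0341536646.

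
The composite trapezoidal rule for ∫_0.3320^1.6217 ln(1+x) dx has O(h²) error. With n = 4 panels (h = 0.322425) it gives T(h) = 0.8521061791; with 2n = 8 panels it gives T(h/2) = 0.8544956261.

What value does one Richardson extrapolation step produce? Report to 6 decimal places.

0.855292

Error is O(h^2); halving h shrinks it by 2^2 = 4.
4*0.8544956261 = 3.4179825044; subtract 0.8521061791 → 2.5658763253
R = 2.5658763253/3 = 0.8552921084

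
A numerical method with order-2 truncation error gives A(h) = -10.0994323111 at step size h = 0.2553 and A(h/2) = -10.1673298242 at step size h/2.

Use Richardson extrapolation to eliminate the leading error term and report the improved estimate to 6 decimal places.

-10.189962

The method has order 2: 2^2 = 4.
Weighted: (-40.6693192968) − (-10.0994323111) = -30.5698869857
Denominator 4 − 1 = 3.
Result: -10.1899623286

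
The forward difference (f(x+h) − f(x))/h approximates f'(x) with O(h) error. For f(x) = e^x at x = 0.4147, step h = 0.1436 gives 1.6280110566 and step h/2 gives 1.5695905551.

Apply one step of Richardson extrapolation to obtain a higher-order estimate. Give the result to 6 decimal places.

1.511170

Order 1 gives 2^r = 2 and 2^r − 1 = 1.
Numerator 2 × A(h/2) − A(h) = 2 × 1.5695905551 − 1.6280110566 = 1.5111700536
R = 1.5111700536/1 = 1.5111700536
Correction |R − A(h/2)| = 5.842e-02; gap |A(h/2) − A(h)| = 5.842e-02.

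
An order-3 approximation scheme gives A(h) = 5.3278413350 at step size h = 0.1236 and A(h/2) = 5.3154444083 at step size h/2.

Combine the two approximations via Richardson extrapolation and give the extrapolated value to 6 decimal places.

5.313673

The method has order 3: 2^3 = 8.
Difference of the inputs: 5.3154444083 − 5.3278413350 = -0.0123969267
Correction (A(h/2) − A(h))/(8 − 1) = (-0.0123969267)/7 = -0.0017709895
R = A(h/2) + (A(h/2) − A(h))/7 = 5.3154444083 − 0.0017709895 = 5.3136734188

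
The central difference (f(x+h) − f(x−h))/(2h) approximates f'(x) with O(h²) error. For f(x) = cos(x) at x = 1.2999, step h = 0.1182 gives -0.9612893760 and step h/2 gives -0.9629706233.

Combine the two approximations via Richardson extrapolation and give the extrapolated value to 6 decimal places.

With r = 2 the leading error scales as h^2, so the weight is 2^2 = 4.
2^2×A(h/2) = -3.8518824932; minus A(h) gives -2.8905931172.
Denominator 4 − 1 = 3.
(4×(-0.9629706233) − (-0.9612893760))/(4 − 1) = -0.9635310391
Correction |R − A(h/2)| = 5.604e-04; gap |A(h/2) − A(h)| = 1.681e-03.

-0.963531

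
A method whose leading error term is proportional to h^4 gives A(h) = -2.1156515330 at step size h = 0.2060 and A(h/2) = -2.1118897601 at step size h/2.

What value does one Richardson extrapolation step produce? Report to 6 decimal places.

Order 4 gives 2^r = 16 and 2^r − 1 = 15.
16 × (-2.1118897601) = -33.7902361616; (-33.7902361616) − (-2.1156515330) = -31.6745846286
Divide by 2^4 − 1 = 15.
Extrapolated: (-31.6745846286) / 15 = -2.1116389752

-2.111639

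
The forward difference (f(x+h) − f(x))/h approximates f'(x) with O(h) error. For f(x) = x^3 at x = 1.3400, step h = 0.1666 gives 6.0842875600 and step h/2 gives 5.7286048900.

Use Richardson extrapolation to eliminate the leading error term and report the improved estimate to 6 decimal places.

5.372922

Error is O(h^1); halving h shrinks it by 2^1 = 2.
Numerator 2×A(h/2) − A(h) = 2×5.7286048900 − 6.0842875600 = 5.3729222200
Denominator 2 − 1 = 1.
Extrapolated: 5.3729222200 / 1 = 5.3729222200
Correction |R − A(h/2)| = 3.557e-01; gap |A(h/2) − A(h)| = 3.557e-01.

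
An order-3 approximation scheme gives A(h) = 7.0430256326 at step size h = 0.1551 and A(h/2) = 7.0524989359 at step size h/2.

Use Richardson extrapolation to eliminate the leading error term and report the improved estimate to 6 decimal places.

With r = 3 the leading error scales as h^3, so the weight is 2^3 = 8.
A(h/2) − A(h) = 7.0524989359 − 7.0430256326 = 0.0094733033
Correction (A(h/2) − A(h))/(8 − 1) = 0.0094733033/7 = 0.0013533290
R = A(h/2) + (A(h/2) − A(h))/7 = 7.0524989359 + 0.0013533290 = 7.0538522649
Correction |R − A(h/2)| = 1.353e-03; gap |A(h/2) − A(h)| = 9.473e-03.

7.053852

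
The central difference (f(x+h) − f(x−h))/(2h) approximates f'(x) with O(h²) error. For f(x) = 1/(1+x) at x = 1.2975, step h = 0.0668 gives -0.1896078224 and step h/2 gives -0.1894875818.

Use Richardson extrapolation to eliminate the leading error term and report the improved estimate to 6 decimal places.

-0.189448

With r = 2 the leading error scales as h^2, so the weight is 2^2 = 4.
Top: 4(-0.1894875818) − (-0.1896078224) = -0.5683425048
Extrapolated: (-0.5683425048) / 3 = -0.1894475016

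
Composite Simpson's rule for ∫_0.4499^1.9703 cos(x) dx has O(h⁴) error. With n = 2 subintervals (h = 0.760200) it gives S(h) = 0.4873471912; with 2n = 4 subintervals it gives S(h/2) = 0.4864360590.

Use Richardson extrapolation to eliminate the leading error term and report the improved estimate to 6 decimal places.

0.486375

r = 4: numerator weight 16, denominator 15.
Numerator 16*A(h/2) − A(h) = 16*0.4864360590 − 0.4873471912 = 7.2956297528
Divide by 2^4 − 1 = 15.
So the Richardson estimate is 0.4863753169.
Gap between inputs: 9.111e-04; correction applied: −0.0000607421.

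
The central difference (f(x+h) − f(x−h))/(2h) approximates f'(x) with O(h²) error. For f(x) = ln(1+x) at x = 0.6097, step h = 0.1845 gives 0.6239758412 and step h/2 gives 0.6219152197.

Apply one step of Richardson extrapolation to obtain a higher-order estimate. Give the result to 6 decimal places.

Error is O(h^2); halving h shrinks it by 2^2 = 4.
2^2 × A(h/2) = 2.4876608788; minus A(h) gives 1.8636850376.
Denominator 4 − 1 = 3.
Result: 0.6212283459

0.621228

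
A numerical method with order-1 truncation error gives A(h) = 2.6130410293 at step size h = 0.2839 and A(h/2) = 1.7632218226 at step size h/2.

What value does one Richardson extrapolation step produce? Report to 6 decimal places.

Order 1 gives 2^r = 2 and 2^r − 1 = 1.
Weighted: 3.5264436452 − 2.6130410293 = 0.9134026159
Denominator 2 − 1 = 1.
So the Richardson estimate is 0.9134026159.

0.913403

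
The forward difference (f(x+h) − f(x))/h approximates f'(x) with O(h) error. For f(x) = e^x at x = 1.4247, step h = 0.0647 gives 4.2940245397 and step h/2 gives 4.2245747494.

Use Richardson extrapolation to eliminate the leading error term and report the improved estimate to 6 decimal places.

4.155125

Order 1 gives 2^r = 2 and 2^r − 1 = 1.
2^1×A(h/2) = 8.4491494988; minus A(h) gives 4.1551249591.
Extrapolated: 4.1551249591 / 1 = 4.1551249591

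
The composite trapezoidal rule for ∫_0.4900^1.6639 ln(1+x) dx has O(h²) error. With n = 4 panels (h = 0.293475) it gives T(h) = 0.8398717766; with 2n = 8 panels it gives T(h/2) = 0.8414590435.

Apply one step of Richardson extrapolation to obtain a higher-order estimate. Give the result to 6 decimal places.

0.841988

r = 2, so 2^r = 4.
2^2 × A(h/2) = 3.3658361740; minus A(h) gives 2.5259643974.
Divide by 2^2 − 1 = 3.
R = 2.5259643974/3 = 0.8419881325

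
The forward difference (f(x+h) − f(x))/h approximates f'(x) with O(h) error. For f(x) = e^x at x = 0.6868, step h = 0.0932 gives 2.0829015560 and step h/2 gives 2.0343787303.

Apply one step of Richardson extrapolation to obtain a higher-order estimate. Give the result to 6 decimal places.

1.985856

With r = 1 the leading error scales as h^1, so the weight is 2^1 = 2.
Weighted: 4.0687574606 − 2.0829015560 = 1.9858559046
Denominator 2 − 1 = 1.
1.9858559046 ÷ 1 = 1.9858559046
Shift from A(h/2): −0.0485228257.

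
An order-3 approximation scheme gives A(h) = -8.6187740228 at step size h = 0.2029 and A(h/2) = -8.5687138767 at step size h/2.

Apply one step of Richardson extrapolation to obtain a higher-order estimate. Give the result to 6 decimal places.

The method has order 3: 2^3 = 8.
8*(-8.5687138767) = -68.5497110136; (-68.5497110136) − (-8.6187740228) = -59.9309369908
Denominator 8 − 1 = 7.
Extrapolated: (-59.9309369908) / 7 = -8.5615624273
Shift from A(h/2): +0.0071514494.

-8.561562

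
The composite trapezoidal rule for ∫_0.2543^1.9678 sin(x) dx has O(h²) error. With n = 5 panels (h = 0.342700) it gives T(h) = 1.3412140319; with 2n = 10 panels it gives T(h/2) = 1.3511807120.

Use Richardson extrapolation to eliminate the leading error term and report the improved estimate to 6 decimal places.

Error is O(h^2); halving h shrinks it by 2^2 = 4.
4·1.3511807120 − 1.3412140319 = 4.0635088161
Extrapolated: 4.0635088161 / 3 = 1.3545029387

1.354503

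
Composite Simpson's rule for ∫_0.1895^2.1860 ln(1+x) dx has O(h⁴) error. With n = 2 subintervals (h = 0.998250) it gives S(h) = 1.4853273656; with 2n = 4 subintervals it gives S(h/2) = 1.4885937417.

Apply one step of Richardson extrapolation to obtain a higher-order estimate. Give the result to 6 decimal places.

Leading term ∝ h^4; use weight 16 = 2^4.
16×1.4885937417 = 23.8174998672; 23.8174998672 − 1.4853273656 = 22.3321725016
22.3321725016 ÷ 15 = 1.4888115001
Gap between inputs: 3.266e-03; correction applied: +0.0002177584.

1.488812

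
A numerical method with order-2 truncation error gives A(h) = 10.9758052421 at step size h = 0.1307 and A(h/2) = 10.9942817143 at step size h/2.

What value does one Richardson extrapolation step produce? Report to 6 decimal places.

r = 2, so 2^r = 4.
Top: 4(10.9942817143) − (10.9758052421) = 33.0013216151
33.0013216151 ÷ 3 = 11.0004405384
Gap between inputs: 1.848e-02; correction applied: +0.0061588241.

11.000441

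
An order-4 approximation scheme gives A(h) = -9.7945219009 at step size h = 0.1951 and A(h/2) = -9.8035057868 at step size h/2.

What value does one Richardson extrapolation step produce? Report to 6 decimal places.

With r = 4 the leading error scales as h^4, so the weight is 2^4 = 16.
Difference of the inputs: -9.8035057868 − (-9.7945219009) = -0.0089838859
Correction (A(h/2) − A(h))/(16 − 1) = (-0.0089838859)/15 = -0.0005989257
R = A(h/2) + (A(h/2) − A(h))/15 = -9.8035057868 − 0.0005989257 = -9.8041047125

-9.804105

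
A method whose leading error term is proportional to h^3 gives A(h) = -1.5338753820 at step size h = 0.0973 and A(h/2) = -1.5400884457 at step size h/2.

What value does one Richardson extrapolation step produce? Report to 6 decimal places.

-1.540976

The method has order 3: 2^3 = 8.
Top: 8(-1.5400884457) − (-1.5338753820) = -10.7868321836
Denominator 8 − 1 = 7.
So the Richardson estimate is -1.5409760262.
Gap between inputs: 6.213e-03; correction applied: −0.0008875805.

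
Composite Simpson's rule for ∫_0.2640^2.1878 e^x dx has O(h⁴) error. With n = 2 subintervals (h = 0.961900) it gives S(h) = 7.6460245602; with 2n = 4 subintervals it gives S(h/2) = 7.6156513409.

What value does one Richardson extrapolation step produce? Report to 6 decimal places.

7.613626

r = 4, so 2^r = 16.
A(h/2) − A(h) = 7.6156513409 − 7.6460245602 = -0.0303732193
Correction (A(h/2) − A(h))/(16 − 1) = (-0.0303732193)/15 = -0.0020248813
R = 7.6156513409 − 0.0020248813 = 7.6136264596
Gap between inputs: 3.037e-02; correction applied: −0.0020248813.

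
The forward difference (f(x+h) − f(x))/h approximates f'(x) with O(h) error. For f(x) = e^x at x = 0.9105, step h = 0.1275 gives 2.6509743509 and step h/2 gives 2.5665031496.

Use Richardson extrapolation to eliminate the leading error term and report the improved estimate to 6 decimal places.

r = 1: numerator weight 2, denominator 1.
Difference of the inputs: 2.5665031496 − 2.6509743509 = -0.0844712013
Divide by 2^1 − 1 = 1: (-0.0844712013)/1 = -0.0844712013
R = A(h/2) + (A(h/2) − A(h))/1 = 2.5665031496 − 0.0844712013 = 2.4820319483

2.482032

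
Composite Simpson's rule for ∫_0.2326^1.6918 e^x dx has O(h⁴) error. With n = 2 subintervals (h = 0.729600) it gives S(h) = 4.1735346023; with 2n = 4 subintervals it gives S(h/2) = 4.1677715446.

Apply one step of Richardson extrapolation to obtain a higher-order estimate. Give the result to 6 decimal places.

4.167387

With r = 4 the leading error scales as h^4, so the weight is 2^4 = 16.
Numerator 16·A(h/2) − A(h) = 16·4.1677715446 − 4.1735346023 = 62.5108101113
Denominator 16 − 1 = 15.
Result: 4.1673873408
Correction |R − A(h/2)| = 3.842e-04; gap |A(h/2) − A(h)| = 5.763e-03.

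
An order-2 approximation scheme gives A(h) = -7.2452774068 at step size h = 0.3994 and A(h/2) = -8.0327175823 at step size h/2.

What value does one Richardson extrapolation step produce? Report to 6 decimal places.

Order 2 gives 2^r = 4 and 2^r − 1 = 3.
4·(-8.0327175823) − (-7.2452774068) = -24.8855929224
R = (-24.8855929224)/3 = -8.2951976408
Gap between inputs: 7.874e-01; correction applied: −0.2624800585.

-8.295198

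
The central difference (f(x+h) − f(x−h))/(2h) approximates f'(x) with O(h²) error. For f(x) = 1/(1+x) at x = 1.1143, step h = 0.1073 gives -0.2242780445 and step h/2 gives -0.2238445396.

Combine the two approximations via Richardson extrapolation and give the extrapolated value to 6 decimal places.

Method order is 2; weight 2^2 = 4.
Weighted: (-0.8953781584) − (-0.2242780445) = -0.6711001139
Denominator 4 − 1 = 3.
R = (-0.6711001139)/3 = -0.2237000380

-0.223700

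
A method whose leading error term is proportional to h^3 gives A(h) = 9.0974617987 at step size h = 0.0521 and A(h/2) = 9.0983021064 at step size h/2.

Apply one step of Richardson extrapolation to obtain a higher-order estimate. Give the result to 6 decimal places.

9.098422

Method order is 3; weight 2^3 = 8.
A(h/2) − A(h) = 9.0983021064 − 9.0974617987 = 0.0008403077
Correction (A(h/2) − A(h))/(8 − 1) = 0.0008403077/7 = 0.0001200440
R = A(h/2) + (A(h/2) − A(h))/7 = 9.0983021064 + 0.0001200440 = 9.0984221504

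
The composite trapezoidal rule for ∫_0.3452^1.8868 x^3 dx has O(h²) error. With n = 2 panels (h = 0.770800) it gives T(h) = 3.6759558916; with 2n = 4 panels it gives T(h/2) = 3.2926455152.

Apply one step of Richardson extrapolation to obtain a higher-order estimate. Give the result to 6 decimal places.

3.164875

r = 2, so 2^r = 4.
4*3.2926455152 = 13.1705820608; subtract 3.6759558916 → 9.4946261692
(4*3.2926455152 − 3.6759558916)/(4 − 1) = 3.1648753897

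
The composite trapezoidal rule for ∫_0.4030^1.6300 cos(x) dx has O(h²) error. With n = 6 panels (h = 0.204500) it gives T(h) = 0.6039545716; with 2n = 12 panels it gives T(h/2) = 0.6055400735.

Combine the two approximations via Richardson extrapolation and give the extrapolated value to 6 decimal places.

0.606069

r = 2, so 2^r = 4.
Numerator 4×A(h/2) − A(h) = 4×0.6055400735 − 0.6039545716 = 1.8182057224
Extrapolated: 1.8182057224 / 3 = 0.6060685741
Gap between inputs: 1.586e-03; correction applied: +0.0005285006.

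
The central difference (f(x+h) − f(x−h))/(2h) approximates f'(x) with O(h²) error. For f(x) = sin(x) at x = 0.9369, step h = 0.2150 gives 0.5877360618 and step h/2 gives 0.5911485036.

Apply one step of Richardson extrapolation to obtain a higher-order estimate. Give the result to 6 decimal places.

Method order is 2; weight 2^2 = 4.
4×0.5911485036 = 2.3645940144; 2.3645940144 − 0.5877360618 = 1.7768579526
Divide by 2^2 − 1 = 3.
Result: 0.5922859842

0.592286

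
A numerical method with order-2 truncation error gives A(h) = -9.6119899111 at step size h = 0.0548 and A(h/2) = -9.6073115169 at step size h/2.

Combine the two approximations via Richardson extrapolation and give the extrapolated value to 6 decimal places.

Leading term ∝ h^2; use weight 4 = 2^2.
Weighted: (-38.4292460676) − (-9.6119899111) = -28.8172561565
Denominator 4 − 1 = 3.
R = (-28.8172561565)/3 = -9.6057520522
Correction |R − A(h/2)| = 1.559e-03; gap |A(h/2) − A(h)| = 4.678e-03.

-9.605752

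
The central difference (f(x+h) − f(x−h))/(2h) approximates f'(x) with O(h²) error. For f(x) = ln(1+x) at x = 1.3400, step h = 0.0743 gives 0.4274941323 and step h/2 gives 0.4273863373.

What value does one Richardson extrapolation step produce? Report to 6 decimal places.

Order 2 gives 2^r = 4 and 2^r − 1 = 3.
Top: 4(0.4273863373) − (0.4274941323) = 1.2820512169
R = 1.2820512169/3 = 0.4273504056
Gap between inputs: 1.078e-04; correction applied: −0.0000359317.

0.427350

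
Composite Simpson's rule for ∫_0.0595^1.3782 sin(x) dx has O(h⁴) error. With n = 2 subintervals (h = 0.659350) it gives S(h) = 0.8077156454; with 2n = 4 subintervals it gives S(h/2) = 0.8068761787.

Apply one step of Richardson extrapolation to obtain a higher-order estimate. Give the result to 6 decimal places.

0.806820

Order 4 gives 2^r = 16 and 2^r − 1 = 15.
2^4 × A(h/2) = 12.9100188592; minus A(h) gives 12.1023032138.
Extrapolated: 12.1023032138 / 15 = 0.8068202143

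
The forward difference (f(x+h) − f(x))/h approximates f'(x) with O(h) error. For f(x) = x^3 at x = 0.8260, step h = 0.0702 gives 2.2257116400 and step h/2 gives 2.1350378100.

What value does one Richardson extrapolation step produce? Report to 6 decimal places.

2.044364

r = 1: numerator weight 2, denominator 1.
Weighted: 4.2700756200 − 2.2257116400 = 2.0443639800
Extrapolated: 2.0443639800 / 1 = 2.0443639800
Gap between inputs: 9.067e-02; correction applied: −0.0906738300.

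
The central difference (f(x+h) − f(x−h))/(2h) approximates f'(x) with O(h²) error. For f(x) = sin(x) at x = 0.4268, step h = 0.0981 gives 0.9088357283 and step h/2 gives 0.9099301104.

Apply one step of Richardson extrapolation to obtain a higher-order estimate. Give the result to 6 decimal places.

Order 2 gives 2^r = 4 and 2^r − 1 = 3.
Top: 4(0.9099301104) − (0.9088357283) = 2.7308847133
(4*0.9099301104 − 0.9088357283)/(4 − 1) = 0.9102949044

0.910295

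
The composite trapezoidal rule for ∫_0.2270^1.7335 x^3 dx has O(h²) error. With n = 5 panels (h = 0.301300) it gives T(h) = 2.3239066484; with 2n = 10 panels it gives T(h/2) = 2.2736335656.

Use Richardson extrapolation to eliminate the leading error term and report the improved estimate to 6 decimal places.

2.256876

r = 2: numerator weight 4, denominator 3.
4·2.2736335656 = 9.0945342624; subtract 2.3239066484 → 6.7706276140
Denominator 4 − 1 = 3.
6.7706276140 ÷ 3 = 2.2568758713
Gap between inputs: 5.027e-02; correction applied: −0.0167576943.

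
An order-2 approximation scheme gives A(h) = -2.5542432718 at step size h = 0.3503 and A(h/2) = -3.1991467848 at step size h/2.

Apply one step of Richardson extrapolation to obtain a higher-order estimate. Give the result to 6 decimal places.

-3.414115

r = 2: numerator weight 4, denominator 3.
Weighted: (-12.7965871392) − (-2.5542432718) = -10.2423438674
Denominator 4 − 1 = 3.
(4 × (-3.1991467848) − (-2.5542432718))/(4 − 1) = -3.4141146225
Gap between inputs: 6.449e-01; correction applied: −0.2149678377.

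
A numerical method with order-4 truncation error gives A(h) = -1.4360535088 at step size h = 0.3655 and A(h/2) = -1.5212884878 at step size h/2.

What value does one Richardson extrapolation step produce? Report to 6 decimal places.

-1.526971

r = 4, so 2^r = 16.
A(h/2) − A(h) = -1.5212884878 − (-1.4360535088) = -0.0852349790
Correction (A(h/2) − A(h))/(16 − 1) = (-0.0852349790)/15 = -0.0056823319
R = A(h/2) + (A(h/2) − A(h))/15 = -1.5212884878 − 0.0056823319 = -1.5269708197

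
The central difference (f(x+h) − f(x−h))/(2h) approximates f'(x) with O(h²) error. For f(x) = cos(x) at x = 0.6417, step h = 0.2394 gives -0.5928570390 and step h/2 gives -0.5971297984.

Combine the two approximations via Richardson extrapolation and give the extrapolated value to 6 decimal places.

-0.598554

Error is O(h^2); halving h shrinks it by 2^2 = 4.
4*(-0.5971297984) − (-0.5928570390) = -1.7956621546
Divide by 2^2 − 1 = 3.
So the Richardson estimate is -0.5985540515.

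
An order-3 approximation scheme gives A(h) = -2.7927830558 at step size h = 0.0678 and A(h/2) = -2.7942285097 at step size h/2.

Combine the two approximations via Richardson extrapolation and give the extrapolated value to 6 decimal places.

Method order is 3; weight 2^3 = 8.
Numerator 8·A(h/2) − A(h) = 8·(-2.7942285097) − (-2.7927830558) = -19.5610450218
Denominator 8 − 1 = 7.
(-19.5610450218) ÷ 7 = -2.7944350031
Gap between inputs: 1.445e-03; correction applied: −0.0002064934.

-2.794435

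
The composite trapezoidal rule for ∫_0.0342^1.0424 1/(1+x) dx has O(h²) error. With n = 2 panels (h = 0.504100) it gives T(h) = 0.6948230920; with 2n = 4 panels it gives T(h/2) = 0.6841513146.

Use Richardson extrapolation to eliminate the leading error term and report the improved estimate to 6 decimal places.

0.680594

r = 2: numerator weight 4, denominator 3.
Weighted: 2.7366052584 − 0.6948230920 = 2.0417821664
R = 2.0417821664/3 = 0.6805940555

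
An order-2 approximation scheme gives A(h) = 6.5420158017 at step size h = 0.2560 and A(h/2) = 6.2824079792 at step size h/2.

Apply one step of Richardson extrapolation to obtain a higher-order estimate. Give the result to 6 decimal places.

6.195872

r = 2: numerator weight 4, denominator 3.
4·6.2824079792 − 6.5420158017 = 18.5876161151
18.5876161151 ÷ 3 = 6.1958720384
Shift from A(h/2): −0.0865359408.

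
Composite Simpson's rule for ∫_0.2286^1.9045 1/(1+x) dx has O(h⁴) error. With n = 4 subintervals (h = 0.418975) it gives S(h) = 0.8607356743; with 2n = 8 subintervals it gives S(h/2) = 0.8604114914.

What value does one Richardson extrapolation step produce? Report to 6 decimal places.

With r = 4 the leading error scales as h^4, so the weight is 2^4 = 16.
Difference of the inputs: 0.8604114914 − 0.8607356743 = -0.0003241829
Divide by 2^4 − 1 = 15: (-0.0003241829)/15 = -0.0000216122
R = A(h/2) + (A(h/2) − A(h))/15 = 0.8604114914 − 0.0000216122 = 0.8603898792
Gap between inputs: 3.242e-04; correction applied: −0.0000216122.

0.860390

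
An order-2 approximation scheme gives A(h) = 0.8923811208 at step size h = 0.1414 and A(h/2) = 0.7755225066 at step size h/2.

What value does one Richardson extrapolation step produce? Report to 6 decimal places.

0.736570

Method order is 2; weight 2^2 = 4.
4 × 0.7755225066 = 3.1020900264; subtract 0.8923811208 → 2.2097089056
Denominator 4 − 1 = 3.
Result: 0.7365696352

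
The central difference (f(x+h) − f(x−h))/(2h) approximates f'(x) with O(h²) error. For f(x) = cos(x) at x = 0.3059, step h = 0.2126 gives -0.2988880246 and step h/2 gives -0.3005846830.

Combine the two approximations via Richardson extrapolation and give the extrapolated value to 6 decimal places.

With r = 2 the leading error scales as h^2, so the weight is 2^2 = 4.
4*(-0.3005846830) = -1.2023387320; subtract (-0.2988880246) → -0.9034507074
R = (-0.9034507074)/3 = -0.3011502358

-0.301150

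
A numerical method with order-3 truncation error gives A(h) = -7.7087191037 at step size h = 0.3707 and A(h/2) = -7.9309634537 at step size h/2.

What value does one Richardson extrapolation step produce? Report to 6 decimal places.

-7.962713

Error is O(h^3); halving h shrinks it by 2^3 = 8.
8 × (-7.9309634537) − (-7.7087191037) = -55.7389885259
Extrapolated: (-55.7389885259) / 7 = -7.9627126466
Shift from A(h/2): −0.0317491929.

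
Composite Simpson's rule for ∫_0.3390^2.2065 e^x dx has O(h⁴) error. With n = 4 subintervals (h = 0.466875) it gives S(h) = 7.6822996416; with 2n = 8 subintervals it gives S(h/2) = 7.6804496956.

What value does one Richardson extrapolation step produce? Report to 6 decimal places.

Order 4 gives 2^r = 16 and 2^r − 1 = 15.
16 × 7.6804496956 − 7.6822996416 = 115.2048954880
Denominator 16 − 1 = 15.
(16 × 7.6804496956 − 7.6822996416)/(16 − 1) = 7.6803263659

7.680326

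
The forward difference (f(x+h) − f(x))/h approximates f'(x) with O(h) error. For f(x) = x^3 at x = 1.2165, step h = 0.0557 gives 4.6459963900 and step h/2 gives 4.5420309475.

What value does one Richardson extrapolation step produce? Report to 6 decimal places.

r = 1, so 2^r = 2.
2^1*A(h/2) = 9.0840618950; minus A(h) gives 4.4380655050.
Divide by 2^1 − 1 = 1.
Extrapolated: 4.4380655050 / 1 = 4.4380655050

4.438066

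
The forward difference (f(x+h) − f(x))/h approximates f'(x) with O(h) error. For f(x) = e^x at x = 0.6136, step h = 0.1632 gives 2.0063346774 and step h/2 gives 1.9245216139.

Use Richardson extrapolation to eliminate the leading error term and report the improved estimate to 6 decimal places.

Method order is 1; weight 2^1 = 2.
Weighted: 3.8490432278 − 2.0063346774 = 1.8427085504
Denominator 2 − 1 = 1.
(2 × 1.9245216139 − 2.0063346774)/(2 − 1) = 1.8427085504
Gap between inputs: 8.181e-02; correction applied: −0.0818130635.

1.842709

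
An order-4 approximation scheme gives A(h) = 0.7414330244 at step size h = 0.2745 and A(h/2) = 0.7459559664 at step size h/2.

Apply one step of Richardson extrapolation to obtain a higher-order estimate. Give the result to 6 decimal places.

0.746257

Order 4 gives 2^r = 16 and 2^r − 1 = 15.
16 × 0.7459559664 = 11.9352954624; subtract 0.7414330244 → 11.1938624380
Divide by 2^4 − 1 = 15.
(16 × 0.7459559664 − 0.7414330244)/(16 − 1) = 0.7462574959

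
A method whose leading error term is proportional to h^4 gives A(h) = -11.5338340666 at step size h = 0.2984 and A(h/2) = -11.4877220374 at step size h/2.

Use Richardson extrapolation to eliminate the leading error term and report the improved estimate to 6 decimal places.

-11.484648

r = 4: numerator weight 16, denominator 15.
Top: 16(-11.4877220374) − (-11.5338340666) = -172.2697185318
Divide by 2^4 − 1 = 15.
(-172.2697185318) ÷ 15 = -11.4846479021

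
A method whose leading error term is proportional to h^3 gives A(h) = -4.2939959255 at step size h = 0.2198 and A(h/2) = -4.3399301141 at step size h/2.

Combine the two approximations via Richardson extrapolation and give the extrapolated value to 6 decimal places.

-4.346492

The method has order 3: 2^3 = 8.
2^3·A(h/2) = -34.7194409128; minus A(h) gives -30.4254449873.
Divide by 2^3 − 1 = 7.
Extrapolated: (-30.4254449873) / 7 = -4.3464921410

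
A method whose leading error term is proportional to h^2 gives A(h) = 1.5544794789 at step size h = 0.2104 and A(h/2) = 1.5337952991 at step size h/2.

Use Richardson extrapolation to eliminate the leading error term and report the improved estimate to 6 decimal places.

Order 2 gives 2^r = 4 and 2^r − 1 = 3.
Weighted: 6.1351811964 − 1.5544794789 = 4.5807017175
Denominator 4 − 1 = 3.
So the Richardson estimate is 1.5269005725.

1.526901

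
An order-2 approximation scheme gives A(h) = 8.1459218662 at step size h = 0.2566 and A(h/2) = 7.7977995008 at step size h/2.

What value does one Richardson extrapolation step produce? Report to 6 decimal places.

7.681759

r = 2, so 2^r = 4.
Weighted: 31.1911980032 − 8.1459218662 = 23.0452761370
Denominator 4 − 1 = 3.
Extrapolated: 23.0452761370 / 3 = 7.6817587123
Shift from A(h/2): −0.1160407885.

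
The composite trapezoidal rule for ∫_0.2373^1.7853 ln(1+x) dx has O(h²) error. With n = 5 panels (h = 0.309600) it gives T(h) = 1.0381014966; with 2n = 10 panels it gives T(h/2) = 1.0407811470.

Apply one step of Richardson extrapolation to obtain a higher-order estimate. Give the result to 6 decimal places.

With r = 2 the leading error scales as h^2, so the weight is 2^2 = 4.
Top: 4(1.0407811470) − (1.0381014966) = 3.1250230914
Divide by 2^2 − 1 = 3.
(4×1.0407811470 − 1.0381014966)/(4 − 1) = 1.0416743638
Shift from A(h/2): +0.0008932168.

1.041674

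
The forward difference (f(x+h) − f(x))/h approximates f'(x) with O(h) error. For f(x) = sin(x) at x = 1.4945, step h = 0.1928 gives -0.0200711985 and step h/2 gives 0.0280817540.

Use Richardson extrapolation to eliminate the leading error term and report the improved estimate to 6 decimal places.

The method has order 1: 2^1 = 2.
Weighted: 0.0561635080 − (-0.0200711985) = 0.0762347065
Extrapolated: 0.0762347065 / 1 = 0.0762347065
Shift from A(h/2): +0.0481529525.

0.076235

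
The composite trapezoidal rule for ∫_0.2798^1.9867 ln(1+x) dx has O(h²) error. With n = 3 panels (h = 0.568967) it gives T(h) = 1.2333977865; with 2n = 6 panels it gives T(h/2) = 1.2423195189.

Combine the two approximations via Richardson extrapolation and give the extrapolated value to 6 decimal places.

Order 2 gives 2^r = 4 and 2^r − 1 = 3.
2^2×A(h/2) = 4.9692780756; minus A(h) gives 3.7358802891.
(4×1.2423195189 − 1.2333977865)/(4 − 1) = 1.2452934297
Gap between inputs: 8.922e-03; correction applied: +0.0029739108.

1.245293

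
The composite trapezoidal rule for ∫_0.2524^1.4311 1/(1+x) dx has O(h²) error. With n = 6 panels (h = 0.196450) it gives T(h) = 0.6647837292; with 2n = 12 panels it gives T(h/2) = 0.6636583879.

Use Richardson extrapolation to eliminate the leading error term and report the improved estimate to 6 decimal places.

With r = 2 the leading error scales as h^2, so the weight is 2^2 = 4.
4·0.6636583879 = 2.6546335516; 2.6546335516 − 0.6647837292 = 1.9898498224
R = 1.9898498224/3 = 0.6632832741
Correction |R − A(h/2)| = 3.751e-04; gap |A(h/2) − A(h)| = 1.125e-03.

0.663283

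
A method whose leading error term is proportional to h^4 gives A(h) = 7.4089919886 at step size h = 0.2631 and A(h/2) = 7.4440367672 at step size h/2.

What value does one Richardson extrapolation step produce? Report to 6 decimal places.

7.446373

r = 4: numerator weight 16, denominator 15.
16*7.4440367672 = 119.1045882752; subtract 7.4089919886 → 111.6955962866
Extrapolated: 111.6955962866 / 15 = 7.4463730858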